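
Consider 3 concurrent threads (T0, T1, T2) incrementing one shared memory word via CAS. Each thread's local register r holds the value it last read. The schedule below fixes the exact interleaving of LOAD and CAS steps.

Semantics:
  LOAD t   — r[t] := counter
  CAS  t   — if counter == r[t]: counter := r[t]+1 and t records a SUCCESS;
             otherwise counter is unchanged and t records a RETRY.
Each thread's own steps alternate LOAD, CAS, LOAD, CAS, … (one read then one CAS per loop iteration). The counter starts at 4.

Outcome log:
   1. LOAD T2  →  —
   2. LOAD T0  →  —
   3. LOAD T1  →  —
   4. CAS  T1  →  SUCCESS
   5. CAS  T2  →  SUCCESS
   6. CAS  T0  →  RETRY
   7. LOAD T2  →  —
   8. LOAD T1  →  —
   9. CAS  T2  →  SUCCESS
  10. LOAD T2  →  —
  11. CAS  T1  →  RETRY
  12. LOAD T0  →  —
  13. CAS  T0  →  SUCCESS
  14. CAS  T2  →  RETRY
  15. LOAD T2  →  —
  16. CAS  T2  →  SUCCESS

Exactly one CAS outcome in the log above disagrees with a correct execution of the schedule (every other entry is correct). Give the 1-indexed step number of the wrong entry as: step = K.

step = 5

Correct run:
#1 T2 reads 4
#2 T0 reads 4
#3 T1 reads 4
#4 T1 CAS(4→5) writes; counter now 5
#5 T2 CAS(4→5) fails; counter now 5
#6 T0 CAS(4→5) fails; counter now 5
#7 T2 reads 5
#8 T1 reads 5
#9 T2 CAS(5→6) writes; counter now 6
#10 T2 reads 6
#11 T1 CAS(5→6) fails; counter now 6
#12 T0 reads 6
#13 T0 CAS(6→7) writes; counter now 7
#14 T2 CAS(6→7) fails; counter now 7
#15 T2 reads 7
#16 T2 CAS(7→8) writes; counter now 8
Log disagrees first at step 5.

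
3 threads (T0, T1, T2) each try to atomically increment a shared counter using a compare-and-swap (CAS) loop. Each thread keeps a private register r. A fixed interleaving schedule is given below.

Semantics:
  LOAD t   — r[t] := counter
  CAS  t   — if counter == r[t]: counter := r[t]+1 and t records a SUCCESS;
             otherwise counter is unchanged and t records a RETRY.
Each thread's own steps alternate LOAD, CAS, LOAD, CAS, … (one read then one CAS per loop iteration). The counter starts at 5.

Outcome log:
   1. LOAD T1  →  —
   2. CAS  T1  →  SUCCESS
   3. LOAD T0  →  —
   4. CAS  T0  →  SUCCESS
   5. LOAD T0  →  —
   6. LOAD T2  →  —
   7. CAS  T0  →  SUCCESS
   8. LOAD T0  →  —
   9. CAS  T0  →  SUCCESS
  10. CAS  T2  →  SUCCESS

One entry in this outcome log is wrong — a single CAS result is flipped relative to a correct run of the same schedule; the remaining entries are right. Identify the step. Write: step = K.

Correct run:
1. LOAD T1 → mem=5 r[T1]=5 [LOAD]
2. CAS T1 → mem=6 r[T1]=5 [OK]
3. LOAD T0 → mem=6 r[T0]=6 [LOAD]
4. CAS T0 → mem=7 r[T0]=6 [OK]
5. LOAD T0 → mem=7 r[T0]=7 [LOAD]
6. LOAD T2 → mem=7 r[T2]=7 [LOAD]
7. CAS T0 → mem=8 r[T0]=7 [OK]
8. LOAD T0 → mem=8 r[T0]=8 [LOAD]
9. CAS T0 → mem=9 r[T0]=8 [OK]
10. CAS T2 → mem=9 r[T2]=7 [RETRY]
Flip is step 10.

step = 10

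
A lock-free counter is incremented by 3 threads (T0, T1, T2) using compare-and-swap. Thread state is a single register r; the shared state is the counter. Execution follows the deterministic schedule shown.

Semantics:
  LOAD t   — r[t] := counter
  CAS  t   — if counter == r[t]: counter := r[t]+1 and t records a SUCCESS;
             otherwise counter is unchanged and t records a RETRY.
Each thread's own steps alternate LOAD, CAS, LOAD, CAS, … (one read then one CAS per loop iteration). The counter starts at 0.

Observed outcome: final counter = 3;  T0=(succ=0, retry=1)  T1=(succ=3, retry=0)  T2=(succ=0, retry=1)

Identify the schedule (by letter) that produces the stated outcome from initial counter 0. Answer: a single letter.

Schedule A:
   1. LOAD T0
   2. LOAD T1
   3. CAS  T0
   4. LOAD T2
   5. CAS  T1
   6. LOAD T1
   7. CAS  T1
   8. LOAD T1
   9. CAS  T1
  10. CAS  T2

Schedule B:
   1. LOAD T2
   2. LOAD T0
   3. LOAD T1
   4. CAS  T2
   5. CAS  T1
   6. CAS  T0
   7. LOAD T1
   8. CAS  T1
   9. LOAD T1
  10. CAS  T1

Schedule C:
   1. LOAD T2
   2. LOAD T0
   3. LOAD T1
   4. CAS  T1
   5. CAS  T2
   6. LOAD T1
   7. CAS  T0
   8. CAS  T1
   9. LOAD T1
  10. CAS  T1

C

Tracing schedule C:
step 1: T2 LOAD ⇒ load; ctr=0 reg=0
step 2: T0 LOAD ⇒ load; ctr=0 reg=0
step 3: T1 LOAD ⇒ load; ctr=0 reg=0
step 4: T1 CAS ⇒ ok; ctr=1 reg=0
step 5: T2 CAS ⇒ retry; ctr=1 reg=0
step 6: T1 LOAD ⇒ load; ctr=1 reg=1
step 7: T0 CAS ⇒ retry; ctr=1 reg=0
step 8: T1 CAS ⇒ ok; ctr=2 reg=1
step 9: T1 LOAD ⇒ load; ctr=2 reg=2
step 10: T1 CAS ⇒ ok; ctr=3 reg=2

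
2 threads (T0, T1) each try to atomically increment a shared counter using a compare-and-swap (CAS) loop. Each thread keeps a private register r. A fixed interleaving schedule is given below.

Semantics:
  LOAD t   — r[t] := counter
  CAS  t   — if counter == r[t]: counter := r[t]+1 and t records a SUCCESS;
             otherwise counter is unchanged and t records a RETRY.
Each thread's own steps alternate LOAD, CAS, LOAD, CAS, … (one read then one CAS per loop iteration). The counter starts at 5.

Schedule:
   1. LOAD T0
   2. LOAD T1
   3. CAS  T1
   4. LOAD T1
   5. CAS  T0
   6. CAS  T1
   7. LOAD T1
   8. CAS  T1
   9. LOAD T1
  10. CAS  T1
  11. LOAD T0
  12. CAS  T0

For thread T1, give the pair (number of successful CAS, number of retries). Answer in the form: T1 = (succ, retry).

T0 LOAD — after: cnt=5, r=5 — load
T1 LOAD — after: cnt=5, r=5 — load
T1 CAS — after: cnt=6, r=5 — ok
T1 LOAD — after: cnt=6, r=6 — load
T0 CAS — after: cnt=6, r=5 — retry
T1 CAS — after: cnt=7, r=6 — ok
T1 LOAD — after: cnt=7, r=7 — load
T1 CAS — after: cnt=8, r=7 — ok
T1 LOAD — after: cnt=8, r=8 — load
T1 CAS — after: cnt=9, r=8 — ok
T0 LOAD — after: cnt=9, r=9 — load
T0 CAS — after: cnt=10, r=9 — ok

T1 = (4, 0)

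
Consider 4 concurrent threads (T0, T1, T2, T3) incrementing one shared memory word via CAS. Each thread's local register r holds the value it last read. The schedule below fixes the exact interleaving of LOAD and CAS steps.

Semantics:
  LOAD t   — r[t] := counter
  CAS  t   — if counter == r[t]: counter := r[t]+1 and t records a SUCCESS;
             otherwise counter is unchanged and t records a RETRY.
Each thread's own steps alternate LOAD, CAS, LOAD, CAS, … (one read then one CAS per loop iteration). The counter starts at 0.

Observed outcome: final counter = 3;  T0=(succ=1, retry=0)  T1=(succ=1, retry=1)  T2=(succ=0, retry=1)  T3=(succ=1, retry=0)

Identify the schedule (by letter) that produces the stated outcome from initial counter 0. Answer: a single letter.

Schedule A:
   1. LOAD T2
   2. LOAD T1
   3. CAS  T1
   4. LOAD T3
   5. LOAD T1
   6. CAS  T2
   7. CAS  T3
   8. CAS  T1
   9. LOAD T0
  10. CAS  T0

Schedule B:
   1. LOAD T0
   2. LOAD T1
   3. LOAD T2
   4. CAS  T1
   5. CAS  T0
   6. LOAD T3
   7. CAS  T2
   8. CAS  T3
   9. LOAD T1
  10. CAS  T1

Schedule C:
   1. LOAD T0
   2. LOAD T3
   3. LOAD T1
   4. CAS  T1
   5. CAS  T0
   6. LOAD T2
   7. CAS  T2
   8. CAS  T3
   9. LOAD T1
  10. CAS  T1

Run A:
   1) LOAD T2:  M=0  r_T2=0
   2) LOAD T1:  M=0  r_T1=0
   3) CAS  T1:  M=1  r_T1=0 ✓
   4) LOAD T3:  M=1  r_T3=1
   5) LOAD T1:  M=1  r_T1=1
   6) CAS  T2:  M=1  r_T2=0 ✗
   7) CAS  T3:  M=2  r_T3=1 ✓
   8) CAS  T1:  M=2  r_T1=1 ✗
   9) LOAD T0:  M=2  r_T0=2
  10) CAS  T0:  M=3  r_T0=2 ✓

A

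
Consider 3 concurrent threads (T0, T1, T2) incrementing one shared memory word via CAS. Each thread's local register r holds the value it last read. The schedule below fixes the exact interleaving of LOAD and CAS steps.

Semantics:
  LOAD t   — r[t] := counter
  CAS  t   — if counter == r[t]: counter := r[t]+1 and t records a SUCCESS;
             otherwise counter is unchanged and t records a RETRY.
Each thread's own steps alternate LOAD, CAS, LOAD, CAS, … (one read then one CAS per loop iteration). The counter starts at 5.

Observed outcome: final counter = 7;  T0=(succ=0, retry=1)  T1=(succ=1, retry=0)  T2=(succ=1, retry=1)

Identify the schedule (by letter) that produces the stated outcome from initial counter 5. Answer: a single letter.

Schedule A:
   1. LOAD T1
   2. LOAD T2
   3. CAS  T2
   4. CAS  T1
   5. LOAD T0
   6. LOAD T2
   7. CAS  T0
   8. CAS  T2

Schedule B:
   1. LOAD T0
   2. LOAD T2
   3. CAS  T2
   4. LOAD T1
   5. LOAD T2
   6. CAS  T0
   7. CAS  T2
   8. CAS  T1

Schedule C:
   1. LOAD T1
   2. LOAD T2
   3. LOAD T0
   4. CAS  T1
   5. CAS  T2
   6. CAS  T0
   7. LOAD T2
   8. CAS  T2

Run C:
#1 T1 reads 5
#2 T2 reads 5
#3 T0 reads 5
#4 T1 CAS(5→6) writes; counter now 6
#5 T2 CAS(5→6) fails; counter now 6
#6 T0 CAS(5→6) fails; counter now 6
#7 T2 reads 6
#8 T2 CAS(6→7) writes; counter now 7

C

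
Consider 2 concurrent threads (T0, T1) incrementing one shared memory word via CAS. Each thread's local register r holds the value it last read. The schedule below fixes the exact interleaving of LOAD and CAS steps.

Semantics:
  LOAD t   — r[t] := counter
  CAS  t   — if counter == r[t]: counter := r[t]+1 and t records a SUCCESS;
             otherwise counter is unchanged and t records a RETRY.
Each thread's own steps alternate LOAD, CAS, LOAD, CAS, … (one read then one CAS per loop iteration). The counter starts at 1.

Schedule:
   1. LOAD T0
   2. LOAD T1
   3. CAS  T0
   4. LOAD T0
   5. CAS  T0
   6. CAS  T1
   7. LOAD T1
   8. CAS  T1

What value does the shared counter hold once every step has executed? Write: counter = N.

T0 LOAD — after: cnt=1, r=1 — load
T1 LOAD — after: cnt=1, r=1 — load
T0 CAS — after: cnt=2, r=1 — ok
T0 LOAD — after: cnt=2, r=2 — load
T0 CAS — after: cnt=3, r=2 — ok
T1 CAS — after: cnt=3, r=1 — retry
T1 LOAD — after: cnt=3, r=3 — load
T1 CAS — after: cnt=4, r=3 — ok

counter = 4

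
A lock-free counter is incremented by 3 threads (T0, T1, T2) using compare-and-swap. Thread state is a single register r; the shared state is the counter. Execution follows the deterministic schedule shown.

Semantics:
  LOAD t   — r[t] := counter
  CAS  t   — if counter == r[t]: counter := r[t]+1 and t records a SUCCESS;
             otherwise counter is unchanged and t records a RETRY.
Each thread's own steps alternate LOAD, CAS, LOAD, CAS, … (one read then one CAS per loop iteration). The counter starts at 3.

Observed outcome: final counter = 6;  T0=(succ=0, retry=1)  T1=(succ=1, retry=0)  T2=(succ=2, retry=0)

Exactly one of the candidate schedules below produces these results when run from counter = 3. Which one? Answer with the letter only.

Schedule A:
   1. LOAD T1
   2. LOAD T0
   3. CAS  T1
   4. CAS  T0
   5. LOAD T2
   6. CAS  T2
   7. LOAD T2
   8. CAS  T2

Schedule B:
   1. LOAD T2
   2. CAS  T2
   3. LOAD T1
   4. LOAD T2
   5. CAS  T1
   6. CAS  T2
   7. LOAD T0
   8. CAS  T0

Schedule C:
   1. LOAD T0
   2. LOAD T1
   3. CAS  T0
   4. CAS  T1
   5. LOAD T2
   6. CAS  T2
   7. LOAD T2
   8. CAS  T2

Run A:
T1 LOAD — after: cnt=3, r=3 — load
T0 LOAD — after: cnt=3, r=3 — load
T1 CAS — after: cnt=4, r=3 — ok
T0 CAS — after: cnt=4, r=3 — retry
T2 LOAD — after: cnt=4, r=4 — load
T2 CAS — after: cnt=5, r=4 — ok
T2 LOAD — after: cnt=5, r=5 — load
T2 CAS — after: cnt=6, r=5 — ok

A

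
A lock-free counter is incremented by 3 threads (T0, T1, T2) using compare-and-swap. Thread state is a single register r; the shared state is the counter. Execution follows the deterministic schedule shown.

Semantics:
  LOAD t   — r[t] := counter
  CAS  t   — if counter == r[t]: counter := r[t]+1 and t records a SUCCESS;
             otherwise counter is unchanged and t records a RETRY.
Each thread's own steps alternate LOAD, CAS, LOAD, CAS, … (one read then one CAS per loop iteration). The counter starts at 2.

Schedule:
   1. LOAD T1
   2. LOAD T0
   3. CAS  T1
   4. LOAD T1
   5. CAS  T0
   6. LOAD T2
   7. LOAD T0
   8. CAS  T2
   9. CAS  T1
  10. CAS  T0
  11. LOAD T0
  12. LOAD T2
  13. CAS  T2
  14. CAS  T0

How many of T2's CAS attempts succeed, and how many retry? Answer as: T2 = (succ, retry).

T2 = (2, 0)

1. LOAD T1 → mem=2 r[T1]=2 [LOAD]
2. LOAD T0 → mem=2 r[T0]=2 [LOAD]
3. CAS T1 → mem=3 r[T1]=2 [OK]
4. LOAD T1 → mem=3 r[T1]=3 [LOAD]
5. CAS T0 → mem=3 r[T0]=2 [RETRY]
6. LOAD T2 → mem=3 r[T2]=3 [LOAD]
7. LOAD T0 → mem=3 r[T0]=3 [LOAD]
8. CAS T2 → mem=4 r[T2]=3 [OK]
9. CAS T1 → mem=4 r[T1]=3 [RETRY]
10. CAS T0 → mem=4 r[T0]=3 [RETRY]
11. LOAD T0 → mem=4 r[T0]=4 [LOAD]
12. LOAD T2 → mem=4 r[T2]=4 [LOAD]
13. CAS T2 → mem=5 r[T2]=4 [OK]
14. CAS T0 → mem=5 r[T0]=4 [RETRY]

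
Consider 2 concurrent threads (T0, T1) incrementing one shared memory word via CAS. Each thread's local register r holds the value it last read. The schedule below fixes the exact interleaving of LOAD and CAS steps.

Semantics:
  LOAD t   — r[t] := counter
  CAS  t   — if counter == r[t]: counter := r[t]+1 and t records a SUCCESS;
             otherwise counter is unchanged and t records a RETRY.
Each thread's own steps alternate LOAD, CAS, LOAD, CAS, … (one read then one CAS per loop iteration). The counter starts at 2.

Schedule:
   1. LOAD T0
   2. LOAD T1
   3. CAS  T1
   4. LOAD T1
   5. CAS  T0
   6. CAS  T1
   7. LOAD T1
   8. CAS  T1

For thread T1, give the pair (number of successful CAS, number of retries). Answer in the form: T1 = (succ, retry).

T1 = (3, 0)

step 1: T0 LOAD ⇒ load; ctr=2 reg=2
step 2: T1 LOAD ⇒ load; ctr=2 reg=2
step 3: T1 CAS ⇒ ok; ctr=3 reg=2
step 4: T1 LOAD ⇒ load; ctr=3 reg=3
step 5: T0 CAS ⇒ retry; ctr=3 reg=2
step 6: T1 CAS ⇒ ok; ctr=4 reg=3
step 7: T1 LOAD ⇒ load; ctr=4 reg=4
step 8: T1 CAS ⇒ ok; ctr=5 reg=4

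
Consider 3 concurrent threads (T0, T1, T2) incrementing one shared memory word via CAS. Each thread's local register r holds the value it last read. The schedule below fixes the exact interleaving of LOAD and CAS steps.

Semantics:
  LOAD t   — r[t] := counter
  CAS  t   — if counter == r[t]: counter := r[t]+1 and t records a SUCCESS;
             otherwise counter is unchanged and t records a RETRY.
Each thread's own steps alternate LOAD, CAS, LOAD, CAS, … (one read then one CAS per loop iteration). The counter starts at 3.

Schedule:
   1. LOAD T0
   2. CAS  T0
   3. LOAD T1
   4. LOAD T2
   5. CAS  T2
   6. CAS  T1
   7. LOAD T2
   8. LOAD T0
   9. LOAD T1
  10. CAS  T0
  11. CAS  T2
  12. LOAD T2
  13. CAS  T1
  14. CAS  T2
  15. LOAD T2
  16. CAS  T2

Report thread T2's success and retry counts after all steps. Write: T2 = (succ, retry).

T2 = (3, 1)

T0 LOAD — after: cnt=3, r=3 — load
T0 CAS — after: cnt=4, r=3 — ok
T1 LOAD — after: cnt=4, r=4 — load
T2 LOAD — after: cnt=4, r=4 — load
T2 CAS — after: cnt=5, r=4 — ok
T1 CAS — after: cnt=5, r=4 — retry
T2 LOAD — after: cnt=5, r=5 — load
T0 LOAD — after: cnt=5, r=5 — load
T1 LOAD — after: cnt=5, r=5 — load
T0 CAS — after: cnt=6, r=5 — ok
T2 CAS — after: cnt=6, r=5 — retry
T2 LOAD — after: cnt=6, r=6 — load
T1 CAS — after: cnt=6, r=5 — retry
T2 CAS — after: cnt=7, r=6 — ok
T2 LOAD — after: cnt=7, r=7 — load
T2 CAS — after: cnt=8, r=7 — ok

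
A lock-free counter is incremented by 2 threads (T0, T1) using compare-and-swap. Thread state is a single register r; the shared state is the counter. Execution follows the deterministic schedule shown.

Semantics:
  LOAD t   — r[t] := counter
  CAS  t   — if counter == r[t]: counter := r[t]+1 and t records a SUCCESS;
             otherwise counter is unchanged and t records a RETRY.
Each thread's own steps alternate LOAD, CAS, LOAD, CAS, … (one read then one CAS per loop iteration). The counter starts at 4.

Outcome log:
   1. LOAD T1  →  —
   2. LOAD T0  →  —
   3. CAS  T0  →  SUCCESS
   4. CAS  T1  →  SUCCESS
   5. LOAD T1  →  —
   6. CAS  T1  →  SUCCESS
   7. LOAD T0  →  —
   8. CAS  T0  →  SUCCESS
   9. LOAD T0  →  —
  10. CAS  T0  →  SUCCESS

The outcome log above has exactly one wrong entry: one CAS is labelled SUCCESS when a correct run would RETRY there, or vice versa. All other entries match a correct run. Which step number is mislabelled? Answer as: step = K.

Re-executing:
   1) LOAD T1:  M=4  r_T1=4
   2) LOAD T0:  M=4  r_T0=4
   3) CAS  T0:  M=5  r_T0=4 ✓
   4) CAS  T1:  M=5  r_T1=4 ✗
   5) LOAD T1:  M=5  r_T1=5
   6) CAS  T1:  M=6  r_T1=5 ✓
   7) LOAD T0:  M=6  r_T0=6
   8) CAS  T0:  M=7  r_T0=6 ✓
   9) LOAD T0:  M=7  r_T0=7
  10) CAS  T0:  M=8  r_T0=7 ✓
Log disagrees first at step 4.

step = 4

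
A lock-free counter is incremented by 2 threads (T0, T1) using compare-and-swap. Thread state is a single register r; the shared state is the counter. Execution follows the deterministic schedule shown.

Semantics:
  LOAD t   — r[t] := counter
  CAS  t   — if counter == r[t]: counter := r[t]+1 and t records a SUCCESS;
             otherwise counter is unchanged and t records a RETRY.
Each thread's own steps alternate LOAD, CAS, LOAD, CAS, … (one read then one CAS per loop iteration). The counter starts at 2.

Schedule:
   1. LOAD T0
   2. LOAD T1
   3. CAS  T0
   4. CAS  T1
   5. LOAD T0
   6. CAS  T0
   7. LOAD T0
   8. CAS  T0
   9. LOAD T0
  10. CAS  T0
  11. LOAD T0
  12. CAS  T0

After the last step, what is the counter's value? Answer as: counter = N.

counter = 7

#1 T0 reads 2
#2 T1 reads 2
#3 T0 CAS(2→3) writes; counter now 3
#4 T1 CAS(2→3) fails; counter now 3
#5 T0 reads 3
#6 T0 CAS(3→4) writes; counter now 4
#7 T0 reads 4
#8 T0 CAS(4→5) writes; counter now 5
#9 T0 reads 5
#10 T0 CAS(5→6) writes; counter now 6
#11 T0 reads 6
#12 T0 CAS(6→7) writes; counter now 7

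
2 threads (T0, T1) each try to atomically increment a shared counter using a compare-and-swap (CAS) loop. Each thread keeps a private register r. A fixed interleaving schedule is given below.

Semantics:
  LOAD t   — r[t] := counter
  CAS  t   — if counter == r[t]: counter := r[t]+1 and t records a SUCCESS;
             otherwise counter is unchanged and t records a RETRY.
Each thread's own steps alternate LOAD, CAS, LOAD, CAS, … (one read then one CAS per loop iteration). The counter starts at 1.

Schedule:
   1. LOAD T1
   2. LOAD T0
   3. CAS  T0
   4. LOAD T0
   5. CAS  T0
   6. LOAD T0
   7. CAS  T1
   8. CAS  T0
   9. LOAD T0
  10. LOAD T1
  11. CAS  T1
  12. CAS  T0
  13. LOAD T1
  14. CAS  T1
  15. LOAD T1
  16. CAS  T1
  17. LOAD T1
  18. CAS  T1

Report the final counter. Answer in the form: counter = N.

counter = 8

   1) LOAD T1:  M=1  r_T1=1
   2) LOAD T0:  M=1  r_T0=1
   3) CAS  T0:  M=2  r_T0=1 ✓
   4) LOAD T0:  M=2  r_T0=2
   5) CAS  T0:  M=3  r_T0=2 ✓
   6) LOAD T0:  M=3  r_T0=3
   7) CAS  T1:  M=3  r_T1=1 ✗
   8) CAS  T0:  M=4  r_T0=3 ✓
   9) LOAD T0:  M=4  r_T0=4
  10) LOAD T1:  M=4  r_T1=4
  11) CAS  T1:  M=5  r_T1=4 ✓
  12) CAS  T0:  M=5  r_T0=4 ✗
  13) LOAD T1:  M=5  r_T1=5
  14) CAS  T1:  M=6  r_T1=5 ✓
  15) LOAD T1:  M=6  r_T1=6
  16) CAS  T1:  M=7  r_T1=6 ✓
  17) LOAD T1:  M=7  r_T1=7
  18) CAS  T1:  M=8  r_T1=7 ✓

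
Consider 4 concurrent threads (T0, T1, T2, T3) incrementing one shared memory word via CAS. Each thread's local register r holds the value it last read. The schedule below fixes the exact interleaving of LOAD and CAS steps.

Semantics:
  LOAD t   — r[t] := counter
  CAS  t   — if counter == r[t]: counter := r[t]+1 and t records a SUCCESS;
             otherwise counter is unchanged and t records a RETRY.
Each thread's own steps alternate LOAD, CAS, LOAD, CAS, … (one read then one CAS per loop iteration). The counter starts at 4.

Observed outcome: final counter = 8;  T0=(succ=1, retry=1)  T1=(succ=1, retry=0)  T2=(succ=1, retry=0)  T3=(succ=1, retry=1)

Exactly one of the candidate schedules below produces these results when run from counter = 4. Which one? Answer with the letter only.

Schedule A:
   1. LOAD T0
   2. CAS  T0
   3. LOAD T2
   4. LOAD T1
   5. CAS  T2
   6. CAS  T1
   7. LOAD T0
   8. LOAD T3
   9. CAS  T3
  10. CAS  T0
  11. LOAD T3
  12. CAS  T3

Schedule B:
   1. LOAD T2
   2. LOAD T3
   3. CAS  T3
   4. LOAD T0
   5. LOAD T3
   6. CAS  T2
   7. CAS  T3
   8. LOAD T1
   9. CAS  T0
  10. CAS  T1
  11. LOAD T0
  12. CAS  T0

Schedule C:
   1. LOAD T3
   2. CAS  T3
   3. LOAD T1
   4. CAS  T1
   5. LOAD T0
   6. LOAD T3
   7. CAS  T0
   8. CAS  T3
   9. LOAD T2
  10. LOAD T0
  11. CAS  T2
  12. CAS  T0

C

Simulating candidate C:
[1] T3.load  rd  (counter 4, T3.r 4)
[2] T3.cas  hit  (counter 5, T3.r 4)
[3] T1.load  rd  (counter 5, T1.r 5)
[4] T1.cas  hit  (counter 6, T1.r 5)
[5] T0.load  rd  (counter 6, T0.r 6)
[6] T3.load  rd  (counter 6, T3.r 6)
[7] T0.cas  hit  (counter 7, T0.r 6)
[8] T3.cas  miss  (counter 7, T3.r 6)
[9] T2.load  rd  (counter 7, T2.r 7)
[10] T0.load  rd  (counter 7, T0.r 7)
[11] T2.cas  hit  (counter 8, T2.r 7)
[12] T0.cas  miss  (counter 8, T0.r 7)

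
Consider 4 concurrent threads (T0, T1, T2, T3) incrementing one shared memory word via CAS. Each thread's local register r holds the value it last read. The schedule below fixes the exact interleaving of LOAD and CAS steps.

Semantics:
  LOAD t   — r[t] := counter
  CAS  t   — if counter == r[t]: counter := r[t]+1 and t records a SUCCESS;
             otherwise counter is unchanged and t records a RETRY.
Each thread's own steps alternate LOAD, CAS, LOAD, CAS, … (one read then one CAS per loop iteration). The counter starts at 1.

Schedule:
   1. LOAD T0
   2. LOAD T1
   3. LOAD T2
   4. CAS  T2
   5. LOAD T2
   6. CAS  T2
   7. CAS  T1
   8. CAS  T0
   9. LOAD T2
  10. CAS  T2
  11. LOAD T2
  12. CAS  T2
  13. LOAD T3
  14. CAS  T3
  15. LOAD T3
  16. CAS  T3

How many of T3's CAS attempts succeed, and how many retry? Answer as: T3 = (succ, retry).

step 1: T0 LOAD ⇒ load; ctr=1 reg=1
step 2: T1 LOAD ⇒ load; ctr=1 reg=1
step 3: T2 LOAD ⇒ load; ctr=1 reg=1
step 4: T2 CAS ⇒ ok; ctr=2 reg=1
step 5: T2 LOAD ⇒ load; ctr=2 reg=2
step 6: T2 CAS ⇒ ok; ctr=3 reg=2
step 7: T1 CAS ⇒ retry; ctr=3 reg=1
step 8: T0 CAS ⇒ retry; ctr=3 reg=1
step 9: T2 LOAD ⇒ load; ctr=3 reg=3
step 10: T2 CAS ⇒ ok; ctr=4 reg=3
step 11: T2 LOAD ⇒ load; ctr=4 reg=4
step 12: T2 CAS ⇒ ok; ctr=5 reg=4
step 13: T3 LOAD ⇒ load; ctr=5 reg=5
step 14: T3 CAS ⇒ ok; ctr=6 reg=5
step 15: T3 LOAD ⇒ load; ctr=6 reg=6
step 16: T3 CAS ⇒ ok; ctr=7 reg=6

T3 = (2, 0)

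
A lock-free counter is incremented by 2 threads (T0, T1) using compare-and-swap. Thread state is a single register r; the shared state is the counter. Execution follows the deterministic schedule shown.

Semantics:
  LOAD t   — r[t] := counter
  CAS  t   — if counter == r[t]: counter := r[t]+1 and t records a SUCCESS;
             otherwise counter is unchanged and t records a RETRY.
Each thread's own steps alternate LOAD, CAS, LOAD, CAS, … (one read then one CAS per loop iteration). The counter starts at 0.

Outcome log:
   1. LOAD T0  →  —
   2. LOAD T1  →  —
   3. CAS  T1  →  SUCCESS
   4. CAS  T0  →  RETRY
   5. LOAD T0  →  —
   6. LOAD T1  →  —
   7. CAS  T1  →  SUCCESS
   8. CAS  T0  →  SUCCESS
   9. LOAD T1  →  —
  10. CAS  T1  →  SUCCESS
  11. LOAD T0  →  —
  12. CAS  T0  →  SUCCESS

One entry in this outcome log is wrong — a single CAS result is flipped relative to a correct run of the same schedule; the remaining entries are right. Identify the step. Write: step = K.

Re-executing:
T0 LOAD — after: cnt=0, r=0 — load
T1 LOAD — after: cnt=0, r=0 — load
T1 CAS — after: cnt=1, r=0 — ok
T0 CAS — after: cnt=1, r=0 — retry
T0 LOAD — after: cnt=1, r=1 — load
T1 LOAD — after: cnt=1, r=1 — load
T1 CAS — after: cnt=2, r=1 — ok
T0 CAS — after: cnt=2, r=1 — retry
T1 LOAD — after: cnt=2, r=2 — load
T1 CAS — after: cnt=3, r=2 — ok
T0 LOAD — after: cnt=3, r=3 — load
T0 CAS — after: cnt=4, r=3 — ok
Flip is step 8.

step = 8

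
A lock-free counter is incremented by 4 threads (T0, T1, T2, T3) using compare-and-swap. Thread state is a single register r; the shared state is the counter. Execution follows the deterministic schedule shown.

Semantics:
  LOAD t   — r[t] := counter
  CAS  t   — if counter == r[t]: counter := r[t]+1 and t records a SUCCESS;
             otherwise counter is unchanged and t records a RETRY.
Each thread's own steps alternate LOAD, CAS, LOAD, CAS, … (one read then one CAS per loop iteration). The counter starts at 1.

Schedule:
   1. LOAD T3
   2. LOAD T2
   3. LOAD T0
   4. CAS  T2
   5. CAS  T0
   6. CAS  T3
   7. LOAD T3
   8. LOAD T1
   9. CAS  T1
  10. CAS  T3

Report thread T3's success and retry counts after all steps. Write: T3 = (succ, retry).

T3 = (0, 2)

[1] T3.load  rd  (counter 1, T3.r 1)
[2] T2.load  rd  (counter 1, T2.r 1)
[3] T0.load  rd  (counter 1, T0.r 1)
[4] T2.cas  hit  (counter 2, T2.r 1)
[5] T0.cas  miss  (counter 2, T0.r 1)
[6] T3.cas  miss  (counter 2, T3.r 1)
[7] T3.load  rd  (counter 2, T3.r 2)
[8] T1.load  rd  (counter 2, T1.r 2)
[9] T1.cas  hit  (counter 3, T1.r 2)
[10] T3.cas  miss  (counter 3, T3.r 2)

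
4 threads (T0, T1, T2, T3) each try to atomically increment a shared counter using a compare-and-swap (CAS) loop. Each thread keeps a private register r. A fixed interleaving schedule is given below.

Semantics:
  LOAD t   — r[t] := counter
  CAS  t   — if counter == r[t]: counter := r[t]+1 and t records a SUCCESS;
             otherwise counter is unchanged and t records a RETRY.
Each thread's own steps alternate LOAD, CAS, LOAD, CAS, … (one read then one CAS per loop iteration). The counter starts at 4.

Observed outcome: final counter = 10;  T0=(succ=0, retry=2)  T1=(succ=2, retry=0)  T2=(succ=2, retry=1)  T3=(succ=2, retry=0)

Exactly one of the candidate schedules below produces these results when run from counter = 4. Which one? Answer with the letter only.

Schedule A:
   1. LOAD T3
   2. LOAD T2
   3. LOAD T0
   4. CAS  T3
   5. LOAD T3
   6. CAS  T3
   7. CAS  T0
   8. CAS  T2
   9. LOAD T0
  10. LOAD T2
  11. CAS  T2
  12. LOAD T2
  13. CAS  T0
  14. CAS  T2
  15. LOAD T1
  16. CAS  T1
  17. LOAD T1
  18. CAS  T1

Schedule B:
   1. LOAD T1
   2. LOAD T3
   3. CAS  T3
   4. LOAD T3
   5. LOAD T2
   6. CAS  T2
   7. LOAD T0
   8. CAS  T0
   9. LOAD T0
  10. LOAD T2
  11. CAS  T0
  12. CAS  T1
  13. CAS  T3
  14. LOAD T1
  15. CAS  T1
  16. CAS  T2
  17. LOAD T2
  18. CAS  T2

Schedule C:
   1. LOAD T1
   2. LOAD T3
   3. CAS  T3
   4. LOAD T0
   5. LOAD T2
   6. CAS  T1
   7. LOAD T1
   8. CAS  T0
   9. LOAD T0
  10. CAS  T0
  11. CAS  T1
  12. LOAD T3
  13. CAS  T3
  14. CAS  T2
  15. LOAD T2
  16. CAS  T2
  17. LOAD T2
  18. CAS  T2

A

Simulating candidate A:
step 1: T3 LOAD ⇒ load; ctr=4 reg=4
step 2: T2 LOAD ⇒ load; ctr=4 reg=4
step 3: T0 LOAD ⇒ load; ctr=4 reg=4
step 4: T3 CAS ⇒ ok; ctr=5 reg=4
step 5: T3 LOAD ⇒ load; ctr=5 reg=5
step 6: T3 CAS ⇒ ok; ctr=6 reg=5
step 7: T0 CAS ⇒ retry; ctr=6 reg=4
step 8: T2 CAS ⇒ retry; ctr=6 reg=4
step 9: T0 LOAD ⇒ load; ctr=6 reg=6
step 10: T2 LOAD ⇒ load; ctr=6 reg=6
step 11: T2 CAS ⇒ ok; ctr=7 reg=6
step 12: T2 LOAD ⇒ load; ctr=7 reg=7
step 13: T0 CAS ⇒ retry; ctr=7 reg=6
step 14: T2 CAS ⇒ ok; ctr=8 reg=7
step 15: T1 LOAD ⇒ load; ctr=8 reg=8
step 16: T1 CAS ⇒ ok; ctr=9 reg=8
step 17: T1 LOAD ⇒ load; ctr=9 reg=9
step 18: T1 CAS ⇒ ok; ctr=10 reg=9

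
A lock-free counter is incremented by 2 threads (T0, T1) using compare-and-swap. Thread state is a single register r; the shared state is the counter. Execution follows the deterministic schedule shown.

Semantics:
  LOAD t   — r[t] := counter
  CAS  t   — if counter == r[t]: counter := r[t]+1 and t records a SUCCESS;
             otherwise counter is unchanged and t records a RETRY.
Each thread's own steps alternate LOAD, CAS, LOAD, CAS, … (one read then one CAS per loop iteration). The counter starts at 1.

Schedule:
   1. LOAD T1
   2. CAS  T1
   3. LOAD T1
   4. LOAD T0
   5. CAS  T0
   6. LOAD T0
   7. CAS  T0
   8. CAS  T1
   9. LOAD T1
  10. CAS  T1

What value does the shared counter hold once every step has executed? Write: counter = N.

counter = 5

step 1: T1 LOAD ⇒ load; ctr=1 reg=1
step 2: T1 CAS ⇒ ok; ctr=2 reg=1
step 3: T1 LOAD ⇒ load; ctr=2 reg=2
step 4: T0 LOAD ⇒ load; ctr=2 reg=2
step 5: T0 CAS ⇒ ok; ctr=3 reg=2
step 6: T0 LOAD ⇒ load; ctr=3 reg=3
step 7: T0 CAS ⇒ ok; ctr=4 reg=3
step 8: T1 CAS ⇒ retry; ctr=4 reg=2
step 9: T1 LOAD ⇒ load; ctr=4 reg=4
step 10: T1 CAS ⇒ ok; ctr=5 reg=4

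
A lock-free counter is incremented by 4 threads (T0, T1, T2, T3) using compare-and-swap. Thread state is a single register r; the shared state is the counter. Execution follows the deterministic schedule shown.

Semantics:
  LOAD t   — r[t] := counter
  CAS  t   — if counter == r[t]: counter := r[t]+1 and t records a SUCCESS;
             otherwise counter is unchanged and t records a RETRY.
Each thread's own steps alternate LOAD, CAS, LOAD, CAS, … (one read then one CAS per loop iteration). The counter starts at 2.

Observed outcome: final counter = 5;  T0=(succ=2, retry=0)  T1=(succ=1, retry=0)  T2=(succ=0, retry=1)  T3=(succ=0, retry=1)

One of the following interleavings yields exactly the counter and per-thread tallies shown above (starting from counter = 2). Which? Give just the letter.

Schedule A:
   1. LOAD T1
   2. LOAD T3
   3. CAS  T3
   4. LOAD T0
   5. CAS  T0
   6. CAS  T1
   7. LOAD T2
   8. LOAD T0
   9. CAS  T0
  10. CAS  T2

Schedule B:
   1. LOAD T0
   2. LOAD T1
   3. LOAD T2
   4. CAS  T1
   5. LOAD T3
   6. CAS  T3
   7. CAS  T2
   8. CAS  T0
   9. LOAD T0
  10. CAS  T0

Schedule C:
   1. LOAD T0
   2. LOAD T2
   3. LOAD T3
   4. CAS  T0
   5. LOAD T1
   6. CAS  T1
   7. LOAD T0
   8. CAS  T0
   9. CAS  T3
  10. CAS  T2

C

Simulating candidate C:
1. LOAD T0 → mem=2 r[T0]=2 [LOAD]
2. LOAD T2 → mem=2 r[T2]=2 [LOAD]
3. LOAD T3 → mem=2 r[T3]=2 [LOAD]
4. CAS T0 → mem=3 r[T0]=2 [OK]
5. LOAD T1 → mem=3 r[T1]=3 [LOAD]
6. CAS T1 → mem=4 r[T1]=3 [OK]
7. LOAD T0 → mem=4 r[T0]=4 [LOAD]
8. CAS T0 → mem=5 r[T0]=4 [OK]
9. CAS T3 → mem=5 r[T3]=2 [RETRY]
10. CAS T2 → mem=5 r[T2]=2 [RETRY]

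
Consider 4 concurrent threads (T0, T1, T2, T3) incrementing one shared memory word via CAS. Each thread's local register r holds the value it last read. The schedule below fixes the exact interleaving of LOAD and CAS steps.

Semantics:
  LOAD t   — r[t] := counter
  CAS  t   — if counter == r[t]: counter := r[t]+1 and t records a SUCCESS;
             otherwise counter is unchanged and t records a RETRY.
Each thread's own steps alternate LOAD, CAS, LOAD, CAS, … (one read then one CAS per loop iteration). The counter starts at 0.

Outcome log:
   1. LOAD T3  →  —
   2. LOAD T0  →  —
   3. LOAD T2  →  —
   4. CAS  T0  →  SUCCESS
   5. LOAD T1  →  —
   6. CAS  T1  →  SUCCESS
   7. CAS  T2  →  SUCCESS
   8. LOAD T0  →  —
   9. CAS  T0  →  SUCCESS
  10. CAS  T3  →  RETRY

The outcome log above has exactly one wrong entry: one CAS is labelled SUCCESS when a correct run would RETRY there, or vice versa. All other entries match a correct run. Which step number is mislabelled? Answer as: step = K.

Re-executing:
   1) LOAD T3:  M=0  r_T3=0
   2) LOAD T0:  M=0  r_T0=0
   3) LOAD T2:  M=0  r_T2=0
   4) CAS  T0:  M=1  r_T0=0 ✓
   5) LOAD T1:  M=1  r_T1=1
   6) CAS  T1:  M=2  r_T1=1 ✓
   7) CAS  T2:  M=2  r_T2=0 ✗
   8) LOAD T0:  M=2  r_T0=2
   9) CAS  T0:  M=3  r_T0=2 ✓
  10) CAS  T3:  M=3  r_T3=0 ✗
Mismatch at 7.

step = 7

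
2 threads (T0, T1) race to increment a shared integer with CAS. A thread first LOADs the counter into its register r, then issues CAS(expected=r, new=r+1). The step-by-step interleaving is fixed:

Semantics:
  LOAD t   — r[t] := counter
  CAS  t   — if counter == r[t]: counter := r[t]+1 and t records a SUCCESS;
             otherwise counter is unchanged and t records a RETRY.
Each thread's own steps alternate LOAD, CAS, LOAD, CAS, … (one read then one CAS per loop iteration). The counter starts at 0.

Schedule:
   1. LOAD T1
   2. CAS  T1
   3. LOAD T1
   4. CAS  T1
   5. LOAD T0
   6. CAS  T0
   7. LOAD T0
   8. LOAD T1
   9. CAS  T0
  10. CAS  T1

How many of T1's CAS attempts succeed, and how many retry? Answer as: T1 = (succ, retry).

[1] T1.load  rd  (counter 0, T1.r 0)
[2] T1.cas  hit  (counter 1, T1.r 0)
[3] T1.load  rd  (counter 1, T1.r 1)
[4] T1.cas  hit  (counter 2, T1.r 1)
[5] T0.load  rd  (counter 2, T0.r 2)
[6] T0.cas  hit  (counter 3, T0.r 2)
[7] T0.load  rd  (counter 3, T0.r 3)
[8] T1.load  rd  (counter 3, T1.r 3)
[9] T0.cas  hit  (counter 4, T0.r 3)
[10] T1.cas  miss  (counter 4, T1.r 3)

T1 = (2, 1)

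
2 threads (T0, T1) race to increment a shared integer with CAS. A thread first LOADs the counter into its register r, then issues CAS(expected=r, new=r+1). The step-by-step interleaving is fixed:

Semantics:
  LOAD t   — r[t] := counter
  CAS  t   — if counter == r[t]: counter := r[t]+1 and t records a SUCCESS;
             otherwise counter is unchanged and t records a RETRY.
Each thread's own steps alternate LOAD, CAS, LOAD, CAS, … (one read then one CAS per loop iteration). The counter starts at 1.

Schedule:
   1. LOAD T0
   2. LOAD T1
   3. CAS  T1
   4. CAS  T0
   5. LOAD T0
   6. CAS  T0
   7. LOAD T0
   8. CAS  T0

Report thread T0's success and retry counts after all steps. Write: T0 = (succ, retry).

T0 = (2, 1)

1. LOAD T0 → mem=1 r[T0]=1 [LOAD]
2. LOAD T1 → mem=1 r[T1]=1 [LOAD]
3. CAS T1 → mem=2 r[T1]=1 [OK]
4. CAS T0 → mem=2 r[T0]=1 [RETRY]
5. LOAD T0 → mem=2 r[T0]=2 [LOAD]
6. CAS T0 → mem=3 r[T0]=2 [OK]
7. LOAD T0 → mem=3 r[T0]=3 [LOAD]
8. CAS T0 → mem=4 r[T0]=3 [OK]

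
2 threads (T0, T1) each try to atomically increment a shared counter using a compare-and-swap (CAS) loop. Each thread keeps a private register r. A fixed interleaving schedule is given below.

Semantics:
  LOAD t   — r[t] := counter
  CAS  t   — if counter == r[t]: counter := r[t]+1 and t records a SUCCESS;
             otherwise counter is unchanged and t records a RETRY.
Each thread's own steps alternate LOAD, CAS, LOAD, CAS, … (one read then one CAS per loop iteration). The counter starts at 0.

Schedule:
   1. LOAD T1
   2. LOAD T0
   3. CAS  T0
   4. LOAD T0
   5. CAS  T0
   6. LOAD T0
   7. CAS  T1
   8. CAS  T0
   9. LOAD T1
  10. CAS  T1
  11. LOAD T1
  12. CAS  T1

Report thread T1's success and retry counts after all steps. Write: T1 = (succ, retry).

   1) LOAD T1:  M=0  r_T1=0
   2) LOAD T0:  M=0  r_T0=0
   3) CAS  T0:  M=1  r_T0=0 ✓
   4) LOAD T0:  M=1  r_T0=1
   5) CAS  T0:  M=2  r_T0=1 ✓
   6) LOAD T0:  M=2  r_T0=2
   7) CAS  T1:  M=2  r_T1=0 ✗
   8) CAS  T0:  M=3  r_T0=2 ✓
   9) LOAD T1:  M=3  r_T1=3
  10) CAS  T1:  M=4  r_T1=3 ✓
  11) LOAD T1:  M=4  r_T1=4
  12) CAS  T1:  M=5  r_T1=4 ✓

T1 = (2, 1)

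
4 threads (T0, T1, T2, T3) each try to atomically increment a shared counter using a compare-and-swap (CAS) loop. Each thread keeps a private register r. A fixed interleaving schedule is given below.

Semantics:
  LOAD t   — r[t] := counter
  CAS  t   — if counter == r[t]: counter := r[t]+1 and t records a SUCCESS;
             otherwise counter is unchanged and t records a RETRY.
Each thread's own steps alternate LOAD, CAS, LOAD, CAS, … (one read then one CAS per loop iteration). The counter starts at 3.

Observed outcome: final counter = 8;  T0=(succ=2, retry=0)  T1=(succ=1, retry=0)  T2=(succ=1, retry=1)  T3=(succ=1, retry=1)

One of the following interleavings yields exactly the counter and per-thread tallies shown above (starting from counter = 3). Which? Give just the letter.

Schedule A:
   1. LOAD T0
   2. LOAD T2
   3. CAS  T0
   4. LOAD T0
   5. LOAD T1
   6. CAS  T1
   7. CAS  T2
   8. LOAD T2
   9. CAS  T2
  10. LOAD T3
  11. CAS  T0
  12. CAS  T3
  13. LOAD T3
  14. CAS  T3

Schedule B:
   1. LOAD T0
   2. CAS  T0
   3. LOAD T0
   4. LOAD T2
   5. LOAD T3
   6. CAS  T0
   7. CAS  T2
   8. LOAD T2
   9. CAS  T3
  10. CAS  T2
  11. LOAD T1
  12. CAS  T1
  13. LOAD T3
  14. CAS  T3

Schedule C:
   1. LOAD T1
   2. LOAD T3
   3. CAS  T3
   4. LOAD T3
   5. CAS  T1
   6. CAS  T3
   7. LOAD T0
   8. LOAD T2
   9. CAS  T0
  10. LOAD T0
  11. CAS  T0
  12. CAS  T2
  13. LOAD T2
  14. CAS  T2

B

Tracing schedule B:
#1 T0 reads 3
#2 T0 CAS(3→4) writes; counter now 4
#3 T0 reads 4
#4 T2 reads 4
#5 T3 reads 4
#6 T0 CAS(4→5) writes; counter now 5
#7 T2 CAS(4→5) fails; counter now 5
#8 T2 reads 5
#9 T3 CAS(4→5) fails; counter now 5
#10 T2 CAS(5→6) writes; counter now 6
#11 T1 reads 6
#12 T1 CAS(6→7) writes; counter now 7
#13 T3 reads 7
#14 T3 CAS(7→8) writes; counter now 8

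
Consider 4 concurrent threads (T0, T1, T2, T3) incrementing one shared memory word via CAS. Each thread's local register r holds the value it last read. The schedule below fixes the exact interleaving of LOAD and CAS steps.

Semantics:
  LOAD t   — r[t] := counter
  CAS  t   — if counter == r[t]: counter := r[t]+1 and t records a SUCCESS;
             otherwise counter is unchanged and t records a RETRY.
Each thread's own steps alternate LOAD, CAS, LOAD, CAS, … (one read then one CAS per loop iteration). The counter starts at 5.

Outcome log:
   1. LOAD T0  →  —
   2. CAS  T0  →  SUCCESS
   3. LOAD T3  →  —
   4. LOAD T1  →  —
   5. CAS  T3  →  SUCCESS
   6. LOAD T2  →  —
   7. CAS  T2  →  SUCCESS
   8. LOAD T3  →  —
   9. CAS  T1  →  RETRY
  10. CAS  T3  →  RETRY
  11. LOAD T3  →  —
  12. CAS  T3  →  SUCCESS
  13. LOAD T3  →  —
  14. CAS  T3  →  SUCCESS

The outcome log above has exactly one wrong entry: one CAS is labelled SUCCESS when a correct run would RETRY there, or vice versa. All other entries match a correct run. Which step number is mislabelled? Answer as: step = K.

Correct run:
step 1: T0 LOAD ⇒ load; ctr=5 reg=5
step 2: T0 CAS ⇒ ok; ctr=6 reg=5
step 3: T3 LOAD ⇒ load; ctr=6 reg=6
step 4: T1 LOAD ⇒ load; ctr=6 reg=6
step 5: T3 CAS ⇒ ok; ctr=7 reg=6
step 6: T2 LOAD ⇒ load; ctr=7 reg=7
step 7: T2 CAS ⇒ ok; ctr=8 reg=7
step 8: T3 LOAD ⇒ load; ctr=8 reg=8
step 9: T1 CAS ⇒ retry; ctr=8 reg=6
step 10: T3 CAS ⇒ ok; ctr=9 reg=8
step 11: T3 LOAD ⇒ load; ctr=9 reg=9
step 12: T3 CAS ⇒ ok; ctr=10 reg=9
step 13: T3 LOAD ⇒ load; ctr=10 reg=10
step 14: T3 CAS ⇒ ok; ctr=11 reg=10
Mismatch at 10.

step = 10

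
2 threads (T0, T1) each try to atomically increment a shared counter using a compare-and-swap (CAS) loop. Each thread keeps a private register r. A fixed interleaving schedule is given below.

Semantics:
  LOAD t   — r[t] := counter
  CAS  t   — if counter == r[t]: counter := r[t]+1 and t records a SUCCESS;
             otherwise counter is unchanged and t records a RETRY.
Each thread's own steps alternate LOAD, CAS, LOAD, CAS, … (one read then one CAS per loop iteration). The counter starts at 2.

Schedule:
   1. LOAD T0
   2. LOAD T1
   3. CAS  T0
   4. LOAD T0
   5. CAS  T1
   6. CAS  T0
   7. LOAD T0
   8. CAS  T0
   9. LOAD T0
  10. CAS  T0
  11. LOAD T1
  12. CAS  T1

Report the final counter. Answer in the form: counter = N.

   1) LOAD T0:  M=2  r_T0=2
   2) LOAD T1:  M=2  r_T1=2
   3) CAS  T0:  M=3  r_T0=2 ✓
   4) LOAD T0:  M=3  r_T0=3
   5) CAS  T1:  M=3  r_T1=2 ✗
   6) CAS  T0:  M=4  r_T0=3 ✓
   7) LOAD T0:  M=4  r_T0=4
   8) CAS  T0:  M=5  r_T0=4 ✓
   9) LOAD T0:  M=5  r_T0=5
  10) CAS  T0:  M=6  r_T0=5 ✓
  11) LOAD T1:  M=6  r_T1=6
  12) CAS  T1:  M=7  r_T1=6 ✓

counter = 7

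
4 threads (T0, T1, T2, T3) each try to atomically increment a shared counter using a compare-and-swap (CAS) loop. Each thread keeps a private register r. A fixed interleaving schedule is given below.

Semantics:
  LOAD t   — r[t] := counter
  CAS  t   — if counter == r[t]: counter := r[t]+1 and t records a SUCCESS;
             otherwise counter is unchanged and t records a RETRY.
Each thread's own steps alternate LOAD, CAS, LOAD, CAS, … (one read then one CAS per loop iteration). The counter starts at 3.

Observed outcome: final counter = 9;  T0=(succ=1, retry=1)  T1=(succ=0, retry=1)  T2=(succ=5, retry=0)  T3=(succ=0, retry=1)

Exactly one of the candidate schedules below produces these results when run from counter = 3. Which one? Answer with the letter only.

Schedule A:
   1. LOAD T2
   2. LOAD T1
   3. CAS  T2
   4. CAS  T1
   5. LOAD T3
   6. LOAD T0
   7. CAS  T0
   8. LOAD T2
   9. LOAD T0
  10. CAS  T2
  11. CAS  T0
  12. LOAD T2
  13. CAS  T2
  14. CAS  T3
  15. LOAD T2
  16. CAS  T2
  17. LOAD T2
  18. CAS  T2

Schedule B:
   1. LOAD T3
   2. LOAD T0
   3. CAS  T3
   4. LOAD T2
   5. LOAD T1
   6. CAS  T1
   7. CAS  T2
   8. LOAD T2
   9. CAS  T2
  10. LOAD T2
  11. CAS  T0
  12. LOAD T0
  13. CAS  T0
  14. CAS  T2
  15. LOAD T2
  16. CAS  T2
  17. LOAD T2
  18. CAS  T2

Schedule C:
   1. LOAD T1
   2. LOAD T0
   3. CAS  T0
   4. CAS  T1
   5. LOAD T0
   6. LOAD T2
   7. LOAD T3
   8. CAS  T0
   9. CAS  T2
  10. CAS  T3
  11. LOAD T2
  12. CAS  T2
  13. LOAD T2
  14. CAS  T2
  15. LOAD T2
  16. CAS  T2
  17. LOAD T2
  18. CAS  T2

A

Tracing schedule A:
1. LOAD T2 → mem=3 r[T2]=3 [LOAD]
2. LOAD T1 → mem=3 r[T1]=3 [LOAD]
3. CAS T2 → mem=4 r[T2]=3 [OK]
4. CAS T1 → mem=4 r[T1]=3 [RETRY]
5. LOAD T3 → mem=4 r[T3]=4 [LOAD]
6. LOAD T0 → mem=4 r[T0]=4 [LOAD]
7. CAS T0 → mem=5 r[T0]=4 [OK]
8. LOAD T2 → mem=5 r[T2]=5 [LOAD]
9. LOAD T0 → mem=5 r[T0]=5 [LOAD]
10. CAS T2 → mem=6 r[T2]=5 [OK]
11. CAS T0 → mem=6 r[T0]=5 [RETRY]
12. LOAD T2 → mem=6 r[T2]=6 [LOAD]
13. CAS T2 → mem=7 r[T2]=6 [OK]
14. CAS T3 → mem=7 r[T3]=4 [RETRY]
15. LOAD T2 → mem=7 r[T2]=7 [LOAD]
16. CAS T2 → mem=8 r[T2]=7 [OK]
17. LOAD T2 → mem=8 r[T2]=8 [LOAD]
18. CAS T2 → mem=9 r[T2]=8 [OK]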